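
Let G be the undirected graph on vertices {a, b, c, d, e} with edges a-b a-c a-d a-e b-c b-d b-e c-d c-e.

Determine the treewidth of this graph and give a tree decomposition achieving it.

Each bag holds 4 vertices, so the decomposition has width 3, which upper-bounds the treewidth. For the lower bound, the 4 vertices {a, b, c, d} are pairwise adjacent, and any tree decomposition puts a clique entirely inside one bag — forcing width ≥ 3. Therefore the treewidth is 3.

Treewidth 3.
One such decomposition:
Bags: B1 = {a, b, c, e}  B2 = {a, b, c, d}
Tree: B1–B2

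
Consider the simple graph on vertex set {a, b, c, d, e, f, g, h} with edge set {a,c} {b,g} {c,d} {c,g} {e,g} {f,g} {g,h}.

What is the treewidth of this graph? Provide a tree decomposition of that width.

Treewidth 1.
Bags: B1 = {c, g}  B2 = {g, h}  B3 = {c, d}  B4 = {a, c}  B5 = {f, g}  B6 = {b, g}  B7 = {e, g}
Tree: B1–B2, B1–B3, B3–B4, B2–B5, B5–B6, B5–B7

Every bag has size at most 2, so the width is 2 − 1 = 1 and tw(G) ≤ 1. Since G has at least one edge (e.g. g–c), it is not an edgeless graph, so tw(G) ≥ 1. Combining the bounds, tw(G) = 1.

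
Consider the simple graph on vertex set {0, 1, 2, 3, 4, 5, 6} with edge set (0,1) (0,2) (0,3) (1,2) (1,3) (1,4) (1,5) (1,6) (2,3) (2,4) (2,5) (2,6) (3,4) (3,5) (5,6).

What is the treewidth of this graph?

3

A width-3 tree decomposition is:
Bags: B1 = {1, 2, 3, 4}  B2 = {0, 1, 2, 3}  B3 = {1, 2, 3, 5}  B4 = {1, 2, 5, 6}
Tree: B1–B2, B2–B3, B3–B4
The largest bag has 4 vertices, giving width 3; this decomposition certifies tw(G) ≤ 3. On the other hand G contains the 4-clique {0, 1, 2, 3}. A clique must lie in a single bag of any decomposition, so no decomposition can have width below 3. Hence tw(G) = 3 exactly.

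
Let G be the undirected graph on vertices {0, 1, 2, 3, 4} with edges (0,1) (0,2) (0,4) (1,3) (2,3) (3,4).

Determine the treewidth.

2

A width-2 tree decomposition is:
Bags: B1 = {0, 1, 3}  B2 = {0, 3, 4}  B3 = {0, 2, 3}
Tree: B1–B2, B2–B3
The largest bag has 3 vertices, giving width 2; this decomposition certifies tw(G) ≤ 2. For the lower bound, G contains the cycle 1–0–4–3–1, so G is not a forest; only forests have treewidth ≤ 1, hence tw(G) ≥ 2. Therefore the treewidth is 2.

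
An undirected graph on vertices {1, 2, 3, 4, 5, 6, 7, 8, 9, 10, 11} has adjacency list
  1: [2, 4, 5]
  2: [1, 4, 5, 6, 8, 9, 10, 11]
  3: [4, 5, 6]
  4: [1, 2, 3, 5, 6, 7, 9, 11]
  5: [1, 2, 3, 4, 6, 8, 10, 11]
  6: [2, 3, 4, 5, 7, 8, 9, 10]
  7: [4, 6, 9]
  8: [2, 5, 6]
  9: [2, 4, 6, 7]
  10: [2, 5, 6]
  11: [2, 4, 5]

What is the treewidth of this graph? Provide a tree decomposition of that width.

Treewidth 3.
Bags: B1 = {2, 4, 6, 9}  B2 = {2, 4, 5, 6}  B3 = {2, 4, 5, 11}  B4 = {3, 4, 5, 6}  B5 = {4, 6, 7, 9}  B6 = {1, 2, 4, 5}  B7 = {2, 5, 6, 10}  B8 = {2, 5, 6, 8}
Tree: B1–B2, B2–B3, B2–B4, B1–B5, B2–B6, B2–B7, B2–B8

The largest bag has 4 vertices, giving width 3; this decomposition certifies tw(G) ≤ 3. For the lower bound, the 4 vertices {2, 4, 6, 9} are pairwise adjacent, and any tree decomposition puts a clique entirely inside one bag — forcing width ≥ 3. The upper and lower bounds meet at 3, so that is the treewidth.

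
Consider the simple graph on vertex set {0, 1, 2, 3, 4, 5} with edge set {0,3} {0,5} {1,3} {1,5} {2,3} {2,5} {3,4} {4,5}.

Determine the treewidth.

A width-2 tree decomposition is:
Bags: B1 = {2, 3, 5}  B2 = {0, 3, 5}  B3 = {3, 4, 5}  B4 = {1, 3, 5}
Tree: B1–B2, B2–B3, B3–B4
Every bag has size at most 3, so the width is 3 − 1 = 2 and tw(G) ≤ 2. Since 3–2–5–0–3 is a cycle in G, G is not acyclic. Forests are exactly the graphs of treewidth ≤ 1, so tw(G) ≥ 2. Hence tw(G) = 2 exactly.

2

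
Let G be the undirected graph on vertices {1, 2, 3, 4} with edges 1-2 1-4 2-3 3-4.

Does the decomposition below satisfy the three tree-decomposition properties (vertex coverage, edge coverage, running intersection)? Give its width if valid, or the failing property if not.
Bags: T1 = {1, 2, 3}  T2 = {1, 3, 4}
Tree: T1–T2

Vertex coverage: the bags together contain {1, 2, 3, 4}, the full vertex set. Edge coverage: each edge of G has both endpoints in at least one bag. Running intersection: for every vertex, the bags containing it form a connected subtree. All three properties hold, so this is a valid tree decomposition of width max|bag| − 1 = 2, and hence tw(G) ≤ 2.

Yes; width 2.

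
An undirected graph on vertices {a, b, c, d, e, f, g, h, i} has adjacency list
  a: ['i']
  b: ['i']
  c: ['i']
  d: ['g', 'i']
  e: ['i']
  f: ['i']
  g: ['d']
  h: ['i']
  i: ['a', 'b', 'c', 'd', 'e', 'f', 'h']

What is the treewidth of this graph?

A width-1 tree decomposition is:
Bags: B1 = {d, i}  B2 = {a, i}  B3 = {c, i}  B4 = {h, i}  B5 = {b, i}  B6 = {e, i}  B7 = {f, i}  B8 = {d, g}
Tree: B1–B2, B2–B3, B3–B4, B1–B5, B3–B6, B5–B7, B1–B8
The largest bag has 2 vertices, giving width 1; this decomposition certifies tw(G) ≤ 1. Any graph with an edge has treewidth ≥ 1, and G has the edge i–d. Therefore the treewidth is 1.

1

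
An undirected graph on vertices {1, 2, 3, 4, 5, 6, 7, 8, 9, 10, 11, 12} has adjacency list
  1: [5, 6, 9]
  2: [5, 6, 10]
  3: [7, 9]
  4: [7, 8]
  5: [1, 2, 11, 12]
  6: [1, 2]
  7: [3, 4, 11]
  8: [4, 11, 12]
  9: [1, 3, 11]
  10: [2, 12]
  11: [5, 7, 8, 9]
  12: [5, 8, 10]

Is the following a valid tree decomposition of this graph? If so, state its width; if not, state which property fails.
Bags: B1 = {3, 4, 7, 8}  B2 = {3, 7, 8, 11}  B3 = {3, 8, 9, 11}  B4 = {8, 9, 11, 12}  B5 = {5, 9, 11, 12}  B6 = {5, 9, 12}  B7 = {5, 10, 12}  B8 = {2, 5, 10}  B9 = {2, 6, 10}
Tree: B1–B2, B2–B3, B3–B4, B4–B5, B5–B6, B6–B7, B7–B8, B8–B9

A tree decomposition must satisfy three properties: every vertex lies in some bag; for every edge, both endpoints lie together in some bag; and for every vertex, the bags containing it form a connected subtree. Here vertex 1 appears in no bag, so the decomposition is invalid.

No — vertex 1 appears in no bag.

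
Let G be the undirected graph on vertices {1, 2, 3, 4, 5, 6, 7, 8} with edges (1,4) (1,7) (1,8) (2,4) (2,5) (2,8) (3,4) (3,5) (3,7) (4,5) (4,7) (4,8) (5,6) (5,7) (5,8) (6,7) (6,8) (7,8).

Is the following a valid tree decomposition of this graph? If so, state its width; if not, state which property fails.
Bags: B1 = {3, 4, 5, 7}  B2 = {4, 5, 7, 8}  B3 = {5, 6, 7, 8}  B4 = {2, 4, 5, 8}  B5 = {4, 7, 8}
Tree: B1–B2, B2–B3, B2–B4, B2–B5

No — vertex 1 appears in no bag.

A tree decomposition must satisfy three properties: every vertex lies in some bag; for every edge, both endpoints lie together in some bag; and for every vertex, the bags containing it form a connected subtree. Here vertex 1 appears in no bag, so the decomposition is invalid.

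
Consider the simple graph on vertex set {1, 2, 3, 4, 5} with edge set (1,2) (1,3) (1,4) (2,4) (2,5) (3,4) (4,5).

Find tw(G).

A width-2 tree decomposition is:
Bags: B1 = {1, 2, 4}  B2 = {2, 4, 5}  B3 = {1, 3, 4}
Tree: B1–B2, B1–B3
Every bag has size at most 3, so the width is 3 − 1 = 2 and tw(G) ≤ 2. For the lower bound, the 3 vertices {1, 2, 4} are pairwise adjacent, and any tree decomposition puts a clique entirely inside one bag — forcing width ≥ 2. Hence tw(G) = 2 exactly.

2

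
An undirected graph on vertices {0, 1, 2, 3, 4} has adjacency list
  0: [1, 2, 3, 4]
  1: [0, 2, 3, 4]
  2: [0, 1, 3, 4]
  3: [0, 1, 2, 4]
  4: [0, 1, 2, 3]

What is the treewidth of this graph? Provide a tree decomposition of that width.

A single bag containing all 5 vertices is trivially a valid decomposition of width 4. For the lower bound, the 5 vertices {0, 1, 2, 3, 4} are pairwise adjacent, and any tree decomposition puts a clique entirely inside one bag — forcing width ≥ 4. Therefore the treewidth is 4.

Treewidth 4.
One such decomposition:
Bags: B1 = {0, 1, 2, 3, 4}
Tree: (single bag)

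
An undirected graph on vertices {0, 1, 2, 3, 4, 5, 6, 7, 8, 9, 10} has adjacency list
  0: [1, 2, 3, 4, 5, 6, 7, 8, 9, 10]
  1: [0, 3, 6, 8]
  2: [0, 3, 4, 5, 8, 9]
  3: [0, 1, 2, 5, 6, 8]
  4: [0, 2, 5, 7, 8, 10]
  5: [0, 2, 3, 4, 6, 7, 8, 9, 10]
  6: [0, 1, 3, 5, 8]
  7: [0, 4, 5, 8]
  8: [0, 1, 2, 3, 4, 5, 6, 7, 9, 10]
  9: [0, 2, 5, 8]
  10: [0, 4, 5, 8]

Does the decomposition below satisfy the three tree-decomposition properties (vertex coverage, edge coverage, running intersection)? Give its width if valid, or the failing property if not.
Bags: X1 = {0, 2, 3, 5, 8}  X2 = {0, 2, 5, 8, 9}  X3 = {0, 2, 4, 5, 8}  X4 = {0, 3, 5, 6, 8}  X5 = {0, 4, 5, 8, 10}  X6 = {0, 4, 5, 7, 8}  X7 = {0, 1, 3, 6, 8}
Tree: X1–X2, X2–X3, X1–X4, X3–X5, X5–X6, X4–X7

Yes; width 4.

Checking the three conditions: (i) the bags cover all of {0, 1, 2, 3, 4, 5, 6, 7, 8, 9, 10}; (ii) for each edge, some bag contains both endpoints; (iii) the bags containing any fixed vertex form a subtree. All hold, so the decomposition is valid with width 5 − 1 = 4.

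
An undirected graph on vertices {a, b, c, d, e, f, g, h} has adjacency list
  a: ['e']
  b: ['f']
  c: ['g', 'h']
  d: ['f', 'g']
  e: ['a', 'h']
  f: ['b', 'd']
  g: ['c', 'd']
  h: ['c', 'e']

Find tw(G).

1

A width-1 tree decomposition is:
Bags: B1 = {b, f}  B2 = {d, f}  B3 = {d, g}  B4 = {c, g}  B5 = {c, h}  B6 = {e, h}  B7 = {a, e}
Tree: B1–B2, B2–B3, B3–B4, B4–B5, B5–B6, B6–B7
Every bag has size at most 2, so the width is 2 − 1 = 1 and tw(G) ≤ 1. G has an edge, so its treewidth is at least 1. Therefore the treewidth is 1.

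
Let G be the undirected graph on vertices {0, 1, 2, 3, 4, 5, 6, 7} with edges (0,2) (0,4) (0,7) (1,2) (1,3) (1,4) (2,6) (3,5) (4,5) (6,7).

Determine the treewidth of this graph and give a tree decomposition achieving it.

Treewidth 2.
Bags: B1 = {0, 6, 7}  B2 = {0, 2, 6}  B3 = {0, 2, 4}  B4 = {1, 2, 4}  B5 = {1, 4, 5}  B6 = {1, 3, 5}
Tree: B1–B2, B2–B3, B3–B4, B4–B5, B5–B6

Every bag has size at most 3, so the width is 3 − 1 = 2 and tw(G) ≤ 2. The edges 7–6–2–0–7 form a cycle, so G is not a tree and its treewidth is at least 2. The upper and lower bounds meet at 2, so that is the treewidth.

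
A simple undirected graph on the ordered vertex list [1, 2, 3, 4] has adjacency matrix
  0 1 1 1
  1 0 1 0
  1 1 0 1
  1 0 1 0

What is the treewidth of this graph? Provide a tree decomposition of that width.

The largest bag has 3 vertices, giving width 2; this decomposition certifies tw(G) ≤ 2. For the lower bound, the 3 vertices {1, 2, 3} are pairwise adjacent, and any tree decomposition puts a clique entirely inside one bag — forcing width ≥ 2. Therefore the treewidth is 2.

Treewidth 2.
One optimal decomposition is:
Bags: B1 = {1, 3, 4}  B2 = {1, 2, 3}
Tree: B1–B2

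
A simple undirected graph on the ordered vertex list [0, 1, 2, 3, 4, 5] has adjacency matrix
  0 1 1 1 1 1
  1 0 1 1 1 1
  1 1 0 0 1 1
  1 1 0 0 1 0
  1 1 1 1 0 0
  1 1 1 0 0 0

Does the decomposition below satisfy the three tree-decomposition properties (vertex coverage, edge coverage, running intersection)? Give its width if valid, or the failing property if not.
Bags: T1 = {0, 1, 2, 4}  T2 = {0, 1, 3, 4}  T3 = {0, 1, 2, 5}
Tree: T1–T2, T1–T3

Yes; width 3.

Every vertex of G appears in some bag (union = {0, 1, 2, 3, 4, 5}); every edge is covered by a bag; and for each vertex v the set of bags containing v is connected in the bag tree. The decomposition is therefore valid. The largest bag has 4 vertices, so the width is 3.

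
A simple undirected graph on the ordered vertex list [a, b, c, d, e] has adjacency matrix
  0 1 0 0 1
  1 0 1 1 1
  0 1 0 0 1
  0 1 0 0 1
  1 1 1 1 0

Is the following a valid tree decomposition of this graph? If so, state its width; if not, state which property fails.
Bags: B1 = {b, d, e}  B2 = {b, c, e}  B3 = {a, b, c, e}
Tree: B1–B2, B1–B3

No — bags containing vertex c are not connected in the tree.

A tree decomposition must satisfy three properties: every vertex lies in some bag; for every edge, both endpoints lie together in some bag; and for every vertex, the bags containing it form a connected subtree. Here bags containing vertex c are not connected in the tree, so the decomposition is invalid.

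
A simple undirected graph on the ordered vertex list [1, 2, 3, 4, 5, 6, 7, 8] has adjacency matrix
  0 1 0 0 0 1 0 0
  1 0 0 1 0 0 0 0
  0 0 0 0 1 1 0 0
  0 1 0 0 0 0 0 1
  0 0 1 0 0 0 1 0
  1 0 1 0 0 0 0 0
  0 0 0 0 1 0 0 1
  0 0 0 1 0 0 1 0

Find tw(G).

A width-2 tree decomposition is:
Bags: B1 = {1, 2, 4}  B2 = {1, 4, 8}  B3 = {1, 7, 8}  B4 = {1, 5, 7}  B5 = {1, 3, 5}  B6 = {1, 3, 6}
Tree: B1–B2, B2–B3, B3–B4, B4–B5, B5–B6
Each bag holds 3 vertices, so the decomposition has width 2, which upper-bounds the treewidth. The edges 1–2–4–8–7–5–3–6–1 form a cycle, so G is not a tree and its treewidth is at least 2. Therefore the treewidth is 2.

2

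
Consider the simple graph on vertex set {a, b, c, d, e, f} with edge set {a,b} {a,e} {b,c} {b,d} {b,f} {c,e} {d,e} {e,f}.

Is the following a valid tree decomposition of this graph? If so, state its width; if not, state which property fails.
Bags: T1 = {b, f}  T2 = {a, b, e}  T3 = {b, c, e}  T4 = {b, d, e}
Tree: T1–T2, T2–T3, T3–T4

No — edge (e,f) lies in no bag.

A tree decomposition must satisfy three properties: every vertex lies in some bag; for every edge, both endpoints lie together in some bag; and for every vertex, the bags containing it form a connected subtree. Here edge (e,f) lies in no bag, so the decomposition is invalid.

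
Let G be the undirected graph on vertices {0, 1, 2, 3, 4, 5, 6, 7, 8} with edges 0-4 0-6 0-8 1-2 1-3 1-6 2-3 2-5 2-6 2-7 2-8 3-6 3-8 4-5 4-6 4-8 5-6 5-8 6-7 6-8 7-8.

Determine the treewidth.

3

A width-3 tree decomposition is:
Bags: B1 = {4, 5, 6, 8}  B2 = {2, 5, 6, 8}  B3 = {2, 3, 6, 8}  B4 = {1, 2, 3, 6}  B5 = {0, 4, 6, 8}  B6 = {2, 6, 7, 8}
Tree: B1–B2, B2–B3, B3–B4, B1–B5, B2–B6
Every bag has size at most 4, so the width is 4 − 1 = 3 and tw(G) ≤ 3. For the lower bound, the 4 vertices {0, 4, 6, 8} are pairwise adjacent, and any tree decomposition puts a clique entirely inside one bag — forcing width ≥ 3. Hence tw(G) = 3 exactly.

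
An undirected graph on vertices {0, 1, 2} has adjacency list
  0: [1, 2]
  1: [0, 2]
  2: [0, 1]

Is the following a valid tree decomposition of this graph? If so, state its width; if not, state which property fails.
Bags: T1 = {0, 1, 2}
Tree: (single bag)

Yes; width 2.

Vertex coverage: the bags together contain {0, 1, 2}, the full vertex set. Edge coverage: each edge of G has both endpoints in at least one bag. Running intersection: for every vertex, the bags containing it form a connected subtree. All three properties hold, so this is a valid tree decomposition of width max|bag| − 1 = 2, and hence tw(G) ≤ 2.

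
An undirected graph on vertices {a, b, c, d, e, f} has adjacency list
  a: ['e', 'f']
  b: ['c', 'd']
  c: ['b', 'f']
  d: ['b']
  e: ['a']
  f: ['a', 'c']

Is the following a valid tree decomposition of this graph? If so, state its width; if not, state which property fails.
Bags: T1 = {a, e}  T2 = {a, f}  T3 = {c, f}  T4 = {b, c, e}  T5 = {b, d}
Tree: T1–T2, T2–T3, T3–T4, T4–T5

No — bags containing vertex e are not connected in the tree.

A tree decomposition must satisfy three properties: every vertex lies in some bag; for every edge, both endpoints lie together in some bag; and for every vertex, the bags containing it form a connected subtree. Here bags containing vertex e are not connected in the tree, so the decomposition is invalid.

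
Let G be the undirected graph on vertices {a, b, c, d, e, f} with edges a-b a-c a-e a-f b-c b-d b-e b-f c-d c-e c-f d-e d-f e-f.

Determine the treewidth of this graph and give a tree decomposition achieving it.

Every bag has size at most 5, so the width is 5 − 1 = 4 and tw(G) ≤ 4. For the lower bound, the 5 vertices {b, c, d, e, f} are pairwise adjacent, and any tree decomposition puts a clique entirely inside one bag — forcing width ≥ 4. Combining the bounds, tw(G) = 4.

Treewidth 4.
One such decomposition:
Bags: B1 = {b, c, d, e, f}  B2 = {a, b, c, e, f}
Tree: B1–B2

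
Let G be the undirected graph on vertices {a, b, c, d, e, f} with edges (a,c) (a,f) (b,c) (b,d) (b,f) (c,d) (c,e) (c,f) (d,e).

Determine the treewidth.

A width-2 tree decomposition is:
Bags: B1 = {b, c, f}  B2 = {a, c, f}  B3 = {b, c, d}  B4 = {c, d, e}
Tree: B1–B2, B1–B3, B3–B4
Every bag has size at most 3, so the width is 3 − 1 = 2 and tw(G) ≤ 2. Conversely, {c, d, e} is a clique of size 3, and the vertices of any clique must share a bag in every tree decomposition; so some bag has ≥ 3 vertices and tw(G) ≥ 2. The upper and lower bounds meet at 2, so that is the treewidth.

2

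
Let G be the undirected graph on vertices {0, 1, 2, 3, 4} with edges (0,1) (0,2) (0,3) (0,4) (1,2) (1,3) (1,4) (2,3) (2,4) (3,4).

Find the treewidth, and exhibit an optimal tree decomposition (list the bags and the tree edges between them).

With just one bag of size 5, the width is 5 − 1 = 4, so tw(G) ≤ 4. For the lower bound, the 5 vertices {0, 1, 2, 3, 4} are pairwise adjacent, and any tree decomposition puts a clique entirely inside one bag — forcing width ≥ 4. Therefore the treewidth is 4.

Treewidth 4.
Bags: B1 = {0, 1, 2, 3, 4}
Tree: (single bag)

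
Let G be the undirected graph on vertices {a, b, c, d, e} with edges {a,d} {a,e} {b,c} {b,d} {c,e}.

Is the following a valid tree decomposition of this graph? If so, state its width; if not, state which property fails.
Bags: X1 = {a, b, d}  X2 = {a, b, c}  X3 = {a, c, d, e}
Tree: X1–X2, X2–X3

A tree decomposition must satisfy three properties: every vertex lies in some bag; for every edge, both endpoints lie together in some bag; and for every vertex, the bags containing it form a connected subtree. Here bags containing vertex d are not connected in the tree, so the decomposition is invalid.

No — bags containing vertex d are not connected in the tree.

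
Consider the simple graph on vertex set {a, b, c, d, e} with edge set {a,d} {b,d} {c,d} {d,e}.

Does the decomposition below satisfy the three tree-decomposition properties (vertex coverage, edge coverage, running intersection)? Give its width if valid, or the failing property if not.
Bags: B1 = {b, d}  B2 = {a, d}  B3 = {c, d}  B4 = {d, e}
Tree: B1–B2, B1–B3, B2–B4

Yes; width 1.

Checking the three conditions: (i) the bags cover all of {a, b, c, d, e}; (ii) for each edge, some bag contains both endpoints; (iii) the bags containing any fixed vertex form a subtree. All hold, so the decomposition is valid with width 2 − 1 = 1.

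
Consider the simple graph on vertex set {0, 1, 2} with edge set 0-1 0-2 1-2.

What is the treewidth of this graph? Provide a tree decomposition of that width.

Treewidth 2.
One such decomposition:
Bags: B1 = {0, 1, 2}
Tree: (single bag)

With just one bag of size 3, the width is 3 − 1 = 2, so tw(G) ≤ 2. For the lower bound, the 3 vertices {0, 1, 2} are pairwise adjacent, and any tree decomposition puts a clique entirely inside one bag — forcing width ≥ 2. Therefore the treewidth is 2.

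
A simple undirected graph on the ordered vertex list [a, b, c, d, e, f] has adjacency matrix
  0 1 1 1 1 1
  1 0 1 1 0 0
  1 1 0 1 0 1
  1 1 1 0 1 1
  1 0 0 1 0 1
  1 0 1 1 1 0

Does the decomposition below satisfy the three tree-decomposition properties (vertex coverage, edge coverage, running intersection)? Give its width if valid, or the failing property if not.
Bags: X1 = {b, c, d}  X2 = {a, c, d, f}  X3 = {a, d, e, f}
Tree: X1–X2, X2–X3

No — edge (a,b) lies in no bag.

A tree decomposition must satisfy three properties: every vertex lies in some bag; for every edge, both endpoints lie together in some bag; and for every vertex, the bags containing it form a connected subtree. Here edge (a,b) lies in no bag, so the decomposition is invalid.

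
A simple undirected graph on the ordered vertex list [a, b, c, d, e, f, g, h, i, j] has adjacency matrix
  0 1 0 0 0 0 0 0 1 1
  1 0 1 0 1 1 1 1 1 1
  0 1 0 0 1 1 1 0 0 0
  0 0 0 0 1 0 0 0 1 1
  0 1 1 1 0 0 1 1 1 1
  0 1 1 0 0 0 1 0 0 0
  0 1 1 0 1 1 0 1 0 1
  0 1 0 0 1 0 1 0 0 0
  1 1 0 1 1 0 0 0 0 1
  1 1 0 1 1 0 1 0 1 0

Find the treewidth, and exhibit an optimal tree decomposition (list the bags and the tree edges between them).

Every bag has size at most 4, so the width is 4 − 1 = 3 and tw(G) ≤ 3. Conversely, {d, e, i, j} is a clique of size 4, and the vertices of any clique must share a bag in every tree decomposition; so some bag has ≥ 4 vertices and tw(G) ≥ 3. Combining the bounds, tw(G) = 3.

Treewidth 3.
One such decomposition:
Bags: B1 = {b, e, i, j}  B2 = {b, e, g, j}  B3 = {b, c, e, g}  B4 = {b, c, f, g}  B5 = {b, e, g, h}  B6 = {a, b, i, j}  B7 = {d, e, i, j}
Tree: B1–B2, B2–B3, B3–B4, B2–B5, B1–B6, B1–B7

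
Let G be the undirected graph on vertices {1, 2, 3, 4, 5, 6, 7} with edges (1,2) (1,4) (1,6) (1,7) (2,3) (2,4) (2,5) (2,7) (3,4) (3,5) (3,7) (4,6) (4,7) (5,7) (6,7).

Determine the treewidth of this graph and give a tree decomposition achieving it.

The largest bag has 4 vertices, giving width 3; this decomposition certifies tw(G) ≤ 3. On the other hand G contains the 4-clique {1, 2, 4, 7}. A clique must lie in a single bag of any decomposition, so no decomposition can have width below 3. The upper and lower bounds meet at 3, so that is the treewidth.

Treewidth 3.
Bags: B1 = {2, 3, 4, 7}  B2 = {2, 3, 5, 7}  B3 = {1, 2, 4, 7}  B4 = {1, 4, 6, 7}
Tree: B1–B2, B1–B3, B3–B4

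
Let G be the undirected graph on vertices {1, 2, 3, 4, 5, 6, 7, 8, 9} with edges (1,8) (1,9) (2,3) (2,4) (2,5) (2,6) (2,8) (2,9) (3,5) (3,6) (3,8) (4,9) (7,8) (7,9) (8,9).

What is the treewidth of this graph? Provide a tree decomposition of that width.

Treewidth 2.
Bags: B1 = {7, 8, 9}  B2 = {2, 8, 9}  B3 = {2, 3, 8}  B4 = {2, 3, 6}  B5 = {1, 8, 9}  B6 = {2, 4, 9}  B7 = {2, 3, 5}
Tree: B1–B2, B2–B3, B3–B4, B2–B5, B2–B6, B3–B7

Every bag has size at most 3, so the width is 3 − 1 = 2 and tw(G) ≤ 2. For the lower bound, the 3 vertices {1, 8, 9} are pairwise adjacent, and any tree decomposition puts a clique entirely inside one bag — forcing width ≥ 2. The upper and lower bounds meet at 2, so that is the treewidth.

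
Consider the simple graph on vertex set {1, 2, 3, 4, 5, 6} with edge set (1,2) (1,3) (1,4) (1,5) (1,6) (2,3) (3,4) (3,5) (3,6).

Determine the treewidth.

A width-2 tree decomposition is:
Bags: B1 = {1, 2, 3}  B2 = {1, 3, 4}  B3 = {1, 3, 5}  B4 = {1, 3, 6}
Tree: B1–B2, B2–B3, B3–B4
The largest bag has 3 vertices, giving width 2; this decomposition certifies tw(G) ≤ 2. For the lower bound, the 3 vertices {1, 2, 3} are pairwise adjacent, and any tree decomposition puts a clique entirely inside one bag — forcing width ≥ 2. Combining the bounds, tw(G) = 2.

2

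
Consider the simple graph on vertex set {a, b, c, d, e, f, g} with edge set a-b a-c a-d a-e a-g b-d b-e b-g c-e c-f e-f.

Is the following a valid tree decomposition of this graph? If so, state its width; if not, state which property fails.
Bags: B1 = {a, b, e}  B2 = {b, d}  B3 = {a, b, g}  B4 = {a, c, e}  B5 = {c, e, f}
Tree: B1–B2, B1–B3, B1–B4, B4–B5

A tree decomposition must satisfy three properties: every vertex lies in some bag; for every edge, both endpoints lie together in some bag; and for every vertex, the bags containing it form a connected subtree. Here edge (a,d) lies in no bag, so the decomposition is invalid.

No — edge (a,d) lies in no bag.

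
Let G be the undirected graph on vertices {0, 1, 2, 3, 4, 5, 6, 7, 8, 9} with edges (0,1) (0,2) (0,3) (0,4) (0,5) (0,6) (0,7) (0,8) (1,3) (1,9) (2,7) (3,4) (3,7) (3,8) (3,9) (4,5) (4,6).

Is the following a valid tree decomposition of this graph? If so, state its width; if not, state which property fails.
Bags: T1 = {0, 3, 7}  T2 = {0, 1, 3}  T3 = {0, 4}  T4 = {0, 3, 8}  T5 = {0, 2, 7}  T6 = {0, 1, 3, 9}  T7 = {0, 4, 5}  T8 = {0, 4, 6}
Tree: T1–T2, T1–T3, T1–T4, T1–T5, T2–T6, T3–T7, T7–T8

No — edge (3,4) lies in no bag.

A tree decomposition must satisfy three properties: every vertex lies in some bag; for every edge, both endpoints lie together in some bag; and for every vertex, the bags containing it form a connected subtree. Here edge (3,4) lies in no bag, so the decomposition is invalid.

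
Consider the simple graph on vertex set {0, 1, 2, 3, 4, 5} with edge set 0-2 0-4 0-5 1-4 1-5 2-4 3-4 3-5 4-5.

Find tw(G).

2

A width-2 tree decomposition is:
Bags: B1 = {0, 2, 4}  B2 = {0, 4, 5}  B3 = {3, 4, 5}  B4 = {1, 4, 5}
Tree: B1–B2, B2–B3, B3–B4
Every bag has size at most 3, so the width is 3 − 1 = 2 and tw(G) ≤ 2. On the other hand G contains the 3-clique {0, 2, 4}. A clique must lie in a single bag of any decomposition, so no decomposition can have width below 2. Hence tw(G) = 2 exactly.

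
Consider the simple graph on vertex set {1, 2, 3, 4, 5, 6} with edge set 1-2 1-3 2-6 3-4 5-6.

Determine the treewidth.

1

A width-1 tree decomposition is:
Bags: B1 = {5, 6}  B2 = {2, 6}  B3 = {1, 2}  B4 = {1, 3}  B5 = {3, 4}
Tree: B1–B2, B2–B3, B3–B4, B4–B5
Every bag has size at most 2, so the width is 2 − 1 = 1 and tw(G) ≤ 1. G has an edge, so its treewidth is at least 1. Hence tw(G) = 1 exactly.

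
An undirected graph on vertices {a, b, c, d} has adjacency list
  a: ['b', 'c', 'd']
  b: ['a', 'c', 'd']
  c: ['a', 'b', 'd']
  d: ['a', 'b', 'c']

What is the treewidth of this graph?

3

A width-3 tree decomposition is:
Bags: B1 = {a, b, c, d}
Tree: (single bag)
With just one bag of size 4, the width is 4 − 1 = 3, so tw(G) ≤ 3. On the other hand G contains the 4-clique {a, b, c, d}. A clique must lie in a single bag of any decomposition, so no decomposition can have width below 3. Combining the bounds, tw(G) = 3.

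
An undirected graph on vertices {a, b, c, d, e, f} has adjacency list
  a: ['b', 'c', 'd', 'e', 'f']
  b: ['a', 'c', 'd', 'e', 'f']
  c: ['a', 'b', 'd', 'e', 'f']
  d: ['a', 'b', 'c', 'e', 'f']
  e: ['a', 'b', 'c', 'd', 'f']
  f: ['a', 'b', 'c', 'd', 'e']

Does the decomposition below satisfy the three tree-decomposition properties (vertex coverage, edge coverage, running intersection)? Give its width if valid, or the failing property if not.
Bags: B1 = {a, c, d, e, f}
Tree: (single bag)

No — vertex b appears in no bag.

A tree decomposition must satisfy three properties: every vertex lies in some bag; for every edge, both endpoints lie together in some bag; and for every vertex, the bags containing it form a connected subtree. Here vertex b appears in no bag, so the decomposition is invalid.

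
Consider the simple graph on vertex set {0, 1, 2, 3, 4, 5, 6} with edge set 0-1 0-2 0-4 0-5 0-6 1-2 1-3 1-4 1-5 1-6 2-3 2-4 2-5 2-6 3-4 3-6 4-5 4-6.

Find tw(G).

A width-4 tree decomposition is:
Bags: B1 = {0, 1, 2, 4, 6}  B2 = {0, 1, 2, 4, 5}  B3 = {1, 2, 3, 4, 6}
Tree: B1–B2, B1–B3
The largest bag has 5 vertices, giving width 4; this decomposition certifies tw(G) ≤ 4. Conversely, {0, 1, 2, 4, 5} is a clique of size 5, and the vertices of any clique must share a bag in every tree decomposition; so some bag has ≥ 5 vertices and tw(G) ≥ 4. Hence tw(G) = 4 exactly.

4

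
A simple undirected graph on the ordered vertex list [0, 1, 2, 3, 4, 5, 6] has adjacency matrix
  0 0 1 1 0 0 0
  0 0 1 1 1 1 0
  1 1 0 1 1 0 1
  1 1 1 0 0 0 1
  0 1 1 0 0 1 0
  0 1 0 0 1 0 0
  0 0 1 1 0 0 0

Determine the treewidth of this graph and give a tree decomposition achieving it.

Treewidth 2.
One such decomposition:
Bags: B1 = {0, 2, 3}  B2 = {2, 3, 6}  B3 = {1, 2, 3}  B4 = {1, 2, 4}  B5 = {1, 4, 5}
Tree: B1–B2, B1–B3, B3–B4, B4–B5

Every bag has size at most 3, so the width is 3 − 1 = 2 and tw(G) ≤ 2. Conversely, {0, 2, 3} is a clique of size 3, and the vertices of any clique must share a bag in every tree decomposition; so some bag has ≥ 3 vertices and tw(G) ≥ 2. Therefore the treewidth is 2.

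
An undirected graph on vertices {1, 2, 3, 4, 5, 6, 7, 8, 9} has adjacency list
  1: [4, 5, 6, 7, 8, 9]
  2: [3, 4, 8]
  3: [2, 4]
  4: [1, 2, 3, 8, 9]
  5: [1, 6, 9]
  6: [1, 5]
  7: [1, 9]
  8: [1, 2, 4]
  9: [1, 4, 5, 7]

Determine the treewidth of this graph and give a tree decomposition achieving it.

Treewidth 2.
Bags: B1 = {1, 5, 9}  B2 = {1, 4, 9}  B3 = {1, 4, 8}  B4 = {1, 7, 9}  B5 = {2, 4, 8}  B6 = {2, 3, 4}  B7 = {1, 5, 6}
Tree: B1–B2, B2–B3, B2–B4, B3–B5, B5–B6, B1–B7

Every bag has size at most 3, so the width is 3 − 1 = 2 and tw(G) ≤ 2. Conversely, {1, 4, 8} is a clique of size 3, and the vertices of any clique must share a bag in every tree decomposition; so some bag has ≥ 3 vertices and tw(G) ≥ 2. Combining the bounds, tw(G) = 2.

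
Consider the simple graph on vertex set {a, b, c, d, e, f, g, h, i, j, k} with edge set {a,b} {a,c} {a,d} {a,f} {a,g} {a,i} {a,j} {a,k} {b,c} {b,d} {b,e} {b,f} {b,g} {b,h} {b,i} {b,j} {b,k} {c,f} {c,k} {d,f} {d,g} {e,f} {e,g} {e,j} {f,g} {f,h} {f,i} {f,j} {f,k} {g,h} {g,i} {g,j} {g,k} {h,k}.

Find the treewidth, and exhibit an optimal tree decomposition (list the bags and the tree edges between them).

The largest bag has 5 vertices, giving width 4; this decomposition certifies tw(G) ≤ 4. For the lower bound, the 5 vertices {b, e, f, g, j} are pairwise adjacent, and any tree decomposition puts a clique entirely inside one bag — forcing width ≥ 4. Therefore the treewidth is 4.

Treewidth 4.
One optimal decomposition is:
Bags: B1 = {b, e, f, g, j}  B2 = {a, b, f, g, j}  B3 = {a, b, f, g, k}  B4 = {a, b, c, f, k}  B5 = {a, b, f, g, i}  B6 = {b, f, g, h, k}  B7 = {a, b, d, f, g}
Tree: B1–B2, B2–B3, B3–B4, B2–B5, B3–B6, B3–B7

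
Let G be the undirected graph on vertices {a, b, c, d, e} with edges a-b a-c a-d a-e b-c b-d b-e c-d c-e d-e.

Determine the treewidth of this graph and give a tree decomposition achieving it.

Treewidth 4.
One optimal decomposition is:
Bags: B1 = {a, b, c, d, e}
Tree: (single bag)

With just one bag of size 5, the width is 5 − 1 = 4, so tw(G) ≤ 4. Conversely, {a, b, c, d, e} is a clique of size 5, and the vertices of any clique must share a bag in every tree decomposition; so some bag has ≥ 5 vertices and tw(G) ≥ 4. Hence tw(G) = 4 exactly.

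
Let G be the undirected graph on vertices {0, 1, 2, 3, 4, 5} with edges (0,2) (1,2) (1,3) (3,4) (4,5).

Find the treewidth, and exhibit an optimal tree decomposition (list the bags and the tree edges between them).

The largest bag has 2 vertices, giving width 1; this decomposition certifies tw(G) ≤ 1. Any graph with an edge has treewidth ≥ 1, and G has the edge 5–4. Combining the bounds, tw(G) = 1.

Treewidth 1.
One such decomposition:
Bags: B1 = {4, 5}  B2 = {3, 4}  B3 = {1, 3}  B4 = {1, 2}  B5 = {0, 2}
Tree: B1–B2, B2–B3, B3–B4, B4–B5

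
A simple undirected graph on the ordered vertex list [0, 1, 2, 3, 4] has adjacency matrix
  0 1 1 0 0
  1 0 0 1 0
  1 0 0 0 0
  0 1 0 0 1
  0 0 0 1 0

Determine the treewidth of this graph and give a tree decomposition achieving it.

Treewidth 1.
One such decomposition:
Bags: B1 = {0, 1}  B2 = {0, 2}  B3 = {1, 3}  B4 = {3, 4}
Tree: B1–B2, B1–B3, B3–B4

Each bag holds 2 vertices, so the decomposition has width 1, which upper-bounds the treewidth. Any graph with an edge has treewidth ≥ 1, and G has the edge 1–0. The upper and lower bounds meet at 1, so that is the treewidth.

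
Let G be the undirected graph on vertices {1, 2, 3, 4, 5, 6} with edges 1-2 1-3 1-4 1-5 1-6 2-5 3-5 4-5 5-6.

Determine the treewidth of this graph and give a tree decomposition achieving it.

Treewidth 2.
One optimal decomposition is:
Bags: B1 = {1, 2, 5}  B2 = {1, 4, 5}  B3 = {1, 3, 5}  B4 = {1, 5, 6}
Tree: B1–B2, B1–B3, B2–B4

Each bag holds 3 vertices, so the decomposition has width 2, which upper-bounds the treewidth. Conversely, {1, 2, 5} is a clique of size 3, and the vertices of any clique must share a bag in every tree decomposition; so some bag has ≥ 3 vertices and tw(G) ≥ 2. Combining the bounds, tw(G) = 2.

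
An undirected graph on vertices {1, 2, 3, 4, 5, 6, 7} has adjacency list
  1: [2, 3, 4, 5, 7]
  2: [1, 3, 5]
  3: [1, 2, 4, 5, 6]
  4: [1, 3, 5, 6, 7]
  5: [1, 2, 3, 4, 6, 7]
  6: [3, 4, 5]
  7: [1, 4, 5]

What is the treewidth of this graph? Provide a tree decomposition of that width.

Each bag holds 4 vertices, so the decomposition has width 3, which upper-bounds the treewidth. For the lower bound, the 4 vertices {1, 2, 3, 5} are pairwise adjacent, and any tree decomposition puts a clique entirely inside one bag — forcing width ≥ 3. Therefore the treewidth is 3.

Treewidth 3.
One such decomposition:
Bags: B1 = {1, 3, 4, 5}  B2 = {1, 2, 3, 5}  B3 = {1, 4, 5, 7}  B4 = {3, 4, 5, 6}
Tree: B1–B2, B1–B3, B1–B4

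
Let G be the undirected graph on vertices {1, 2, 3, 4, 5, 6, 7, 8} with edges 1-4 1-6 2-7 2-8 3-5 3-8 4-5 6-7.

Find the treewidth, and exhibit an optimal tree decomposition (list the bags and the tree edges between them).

Each bag holds 3 vertices, so the decomposition has width 2, which upper-bounds the treewidth. The edges 4–1–6–7–2–8–3–5–4 form a cycle, so G is not a tree and its treewidth is at least 2. Hence tw(G) = 2 exactly.

Treewidth 2.
Bags: B1 = {1, 4, 6}  B2 = {4, 6, 7}  B3 = {2, 4, 7}  B4 = {2, 4, 8}  B5 = {3, 4, 8}  B6 = {3, 4, 5}
Tree: B1–B2, B2–B3, B3–B4, B4–B5, B5–B6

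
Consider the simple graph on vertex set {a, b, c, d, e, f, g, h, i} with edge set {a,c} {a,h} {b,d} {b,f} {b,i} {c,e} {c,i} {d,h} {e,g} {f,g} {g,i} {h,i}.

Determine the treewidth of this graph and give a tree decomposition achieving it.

The largest bag has 4 vertices, giving width 3; this decomposition certifies tw(G) ≤ 3. For the lower bound: the 4 vertex sets {e,f,g}, {c}, {i}, {a,b,d,h} are disjoint, each induces a connected subgraph, and every pair is joined by at least one edge of G. Contracting each set to a single vertex therefore yields K_{4} as a minor, and since treewidth is minor-monotone, tw(G) ≥ tw(K_{4}) = 3. The upper and lower bounds meet at 3, so that is the treewidth.

Treewidth 3.
Bags: B1 = {c, e, f, g}  B2 = {c, f, g, i}  B3 = {b, c, f, i}  B4 = {a, b, c, i}  B5 = {a, b, h, i}  B6 = {a, b, d, h}
Tree: B1–B2, B2–B3, B3–B4, B4–B5, B5–B6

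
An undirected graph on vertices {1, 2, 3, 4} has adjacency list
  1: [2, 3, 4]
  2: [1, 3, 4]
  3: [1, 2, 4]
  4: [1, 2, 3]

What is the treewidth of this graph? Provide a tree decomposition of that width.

With just one bag of size 4, the width is 4 − 1 = 3, so tw(G) ≤ 3. For the lower bound, the 4 vertices {1, 2, 3, 4} are pairwise adjacent, and any tree decomposition puts a clique entirely inside one bag — forcing width ≥ 3. The upper and lower bounds meet at 3, so that is the treewidth.

Treewidth 3.
One such decomposition:
Bags: B1 = {1, 2, 3, 4}
Tree: (single bag)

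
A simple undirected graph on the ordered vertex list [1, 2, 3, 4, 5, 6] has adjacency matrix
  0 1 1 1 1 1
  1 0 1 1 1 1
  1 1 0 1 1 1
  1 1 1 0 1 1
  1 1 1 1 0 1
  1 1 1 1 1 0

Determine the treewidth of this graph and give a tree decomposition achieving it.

Treewidth 5.
One such decomposition:
Bags: B1 = {1, 2, 3, 4, 5, 6}
Tree: (single bag)

A single bag containing all 6 vertices is trivially a valid decomposition of width 5. On the other hand G contains the 6-clique {1, 2, 3, 4, 5, 6}. A clique must lie in a single bag of any decomposition, so no decomposition can have width below 5. Combining the bounds, tw(G) = 5.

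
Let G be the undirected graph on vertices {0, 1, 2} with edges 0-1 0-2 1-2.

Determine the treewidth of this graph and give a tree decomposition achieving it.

Treewidth 2.
One such decomposition:
Bags: B1 = {0, 1, 2}
Tree: (single bag)

A single bag containing all 3 vertices is trivially a valid decomposition of width 2. On the other hand G contains the 3-clique {0, 1, 2}. A clique must lie in a single bag of any decomposition, so no decomposition can have width below 2. Combining the bounds, tw(G) = 2.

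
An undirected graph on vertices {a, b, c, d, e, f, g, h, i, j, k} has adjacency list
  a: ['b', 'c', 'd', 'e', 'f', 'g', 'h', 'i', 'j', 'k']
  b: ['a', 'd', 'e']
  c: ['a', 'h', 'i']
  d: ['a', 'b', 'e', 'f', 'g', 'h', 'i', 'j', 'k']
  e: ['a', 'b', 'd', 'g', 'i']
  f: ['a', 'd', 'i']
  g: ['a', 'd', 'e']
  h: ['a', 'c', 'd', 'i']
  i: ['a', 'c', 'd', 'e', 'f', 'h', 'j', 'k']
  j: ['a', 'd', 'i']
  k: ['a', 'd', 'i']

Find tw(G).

A width-3 tree decomposition is:
Bags: B1 = {a, d, h, i}  B2 = {a, d, f, i}  B3 = {a, d, i, k}  B4 = {a, c, h, i}  B5 = {a, d, e, i}  B6 = {a, d, i, j}  B7 = {a, b, d, e}  B8 = {a, d, e, g}
Tree: B1–B2, B1–B3, B1–B4, B3–B5, B2–B6, B5–B7, B7–B8
Each bag holds 4 vertices, so the decomposition has width 3, which upper-bounds the treewidth. Conversely, {a, d, e, g} is a clique of size 4, and the vertices of any clique must share a bag in every tree decomposition; so some bag has ≥ 4 vertices and tw(G) ≥ 3. Therefore the treewidth is 3.

3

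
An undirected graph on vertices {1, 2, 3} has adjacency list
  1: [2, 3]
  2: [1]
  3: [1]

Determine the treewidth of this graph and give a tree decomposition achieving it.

The largest bag has 2 vertices, giving width 1; this decomposition certifies tw(G) ≤ 1. Any graph with an edge has treewidth ≥ 1, and G has the edge 2–1. Combining the bounds, tw(G) = 1.

Treewidth 1.
Bags: B1 = {1, 2}  B2 = {1, 3}
Tree: B1–B2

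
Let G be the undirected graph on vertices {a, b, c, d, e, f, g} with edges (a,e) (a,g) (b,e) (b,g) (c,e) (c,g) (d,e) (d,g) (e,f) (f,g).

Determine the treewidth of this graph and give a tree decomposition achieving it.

Treewidth 2.
One optimal decomposition is:
Bags: B1 = {c, e, g}  B2 = {b, e, g}  B3 = {d, e, g}  B4 = {e, f, g}  B5 = {a, e, g}
Tree: B1–B2, B2–B3, B3–B4, B4–B5

Every bag has size at most 3, so the width is 3 − 1 = 2 and tw(G) ≤ 2. For the lower bound, G contains the cycle g–c–e–b–g, so G is not a forest; only forests have treewidth ≤ 1, hence tw(G) ≥ 2. Therefore the treewidth is 2.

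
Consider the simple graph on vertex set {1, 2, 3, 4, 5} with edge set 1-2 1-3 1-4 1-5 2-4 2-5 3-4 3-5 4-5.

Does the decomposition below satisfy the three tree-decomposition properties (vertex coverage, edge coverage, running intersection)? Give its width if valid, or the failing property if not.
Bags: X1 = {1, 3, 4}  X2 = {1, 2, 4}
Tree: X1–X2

A tree decomposition must satisfy three properties: every vertex lies in some bag; for every edge, both endpoints lie together in some bag; and for every vertex, the bags containing it form a connected subtree. Here vertex 5 appears in no bag, so the decomposition is invalid.

No — vertex 5 appears in no bag.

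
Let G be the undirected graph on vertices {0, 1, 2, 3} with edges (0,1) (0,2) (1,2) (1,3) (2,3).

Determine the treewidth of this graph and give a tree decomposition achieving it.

Treewidth 2.
One optimal decomposition is:
Bags: B1 = {1, 2, 3}  B2 = {0, 1, 2}
Tree: B1–B2

The largest bag has 3 vertices, giving width 2; this decomposition certifies tw(G) ≤ 2. Conversely, {0, 1, 2} is a clique of size 3, and the vertices of any clique must share a bag in every tree decomposition; so some bag has ≥ 3 vertices and tw(G) ≥ 2. Hence tw(G) = 2 exactly.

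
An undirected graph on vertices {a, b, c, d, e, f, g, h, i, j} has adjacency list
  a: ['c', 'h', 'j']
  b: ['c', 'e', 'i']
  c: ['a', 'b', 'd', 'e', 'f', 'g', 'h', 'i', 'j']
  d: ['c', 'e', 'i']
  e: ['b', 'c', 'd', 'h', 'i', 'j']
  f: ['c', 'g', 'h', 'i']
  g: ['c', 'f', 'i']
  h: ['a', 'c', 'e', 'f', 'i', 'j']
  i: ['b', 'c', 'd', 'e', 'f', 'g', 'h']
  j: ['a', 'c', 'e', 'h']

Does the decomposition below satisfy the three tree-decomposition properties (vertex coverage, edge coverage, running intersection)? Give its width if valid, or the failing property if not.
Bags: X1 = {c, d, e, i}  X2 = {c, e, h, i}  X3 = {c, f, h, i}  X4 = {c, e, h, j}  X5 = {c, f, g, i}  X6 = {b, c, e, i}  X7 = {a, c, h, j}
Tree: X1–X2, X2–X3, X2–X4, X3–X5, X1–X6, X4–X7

Checking the three conditions: (i) the bags cover all of {a, b, c, d, e, f, g, h, i, j}; (ii) for each edge, some bag contains both endpoints; (iii) the bags containing any fixed vertex form a subtree. All hold, so the decomposition is valid with width 4 − 1 = 3.

Yes; width 3.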